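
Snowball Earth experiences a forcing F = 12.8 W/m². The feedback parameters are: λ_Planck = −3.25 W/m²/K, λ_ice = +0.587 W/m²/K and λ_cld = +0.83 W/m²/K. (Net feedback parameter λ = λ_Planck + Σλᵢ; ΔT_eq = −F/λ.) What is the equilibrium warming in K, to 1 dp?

7.0 K

Net feedback parameter λ = (−3.25) + (+0.587) + (+0.83) = -1.833 W/m²/K.
ΔT = −F/λ = −12.8/(-1.833) = 7.0 K.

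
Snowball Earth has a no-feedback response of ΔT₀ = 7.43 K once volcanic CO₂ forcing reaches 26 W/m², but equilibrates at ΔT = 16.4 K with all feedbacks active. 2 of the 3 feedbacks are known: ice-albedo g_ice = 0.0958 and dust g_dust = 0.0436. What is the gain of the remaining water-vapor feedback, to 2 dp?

0.41

Amplification A = ΔT/ΔT₀ = 16.4/7.43 = 2.207.
Total gain g = 1 − 1/A = 1 − 1/2.207 = 0.5469.
Known gains sum to 0.0958 + 0.0436 = 0.1394.
g_wv = 0.5469 − 0.1394 = 0.41.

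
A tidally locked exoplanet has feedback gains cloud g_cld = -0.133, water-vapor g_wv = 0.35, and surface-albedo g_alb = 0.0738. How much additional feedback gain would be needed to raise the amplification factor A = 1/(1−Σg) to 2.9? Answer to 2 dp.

Current total gain = 0.2908.
Target gain for A = 2.9: g* = 1 − 1/2.9 = 0.6552.
Additional gain needed = 0.6552 − 0.2908 = 0.36.

0.36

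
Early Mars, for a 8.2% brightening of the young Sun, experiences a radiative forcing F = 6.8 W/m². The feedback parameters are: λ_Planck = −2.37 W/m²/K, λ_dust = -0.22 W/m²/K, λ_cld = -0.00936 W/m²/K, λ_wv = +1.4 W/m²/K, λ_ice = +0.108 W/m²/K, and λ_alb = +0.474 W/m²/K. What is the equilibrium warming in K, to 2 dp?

11.01 K

Net feedback parameter λ = (−2.37) + (-0.22) + (-0.00936) + (+1.4) + (+0.108) + (+0.474) = -0.61736 W/m²/K.
ΔT = −F/λ = −6.8/(-0.61736) = 11.01 K.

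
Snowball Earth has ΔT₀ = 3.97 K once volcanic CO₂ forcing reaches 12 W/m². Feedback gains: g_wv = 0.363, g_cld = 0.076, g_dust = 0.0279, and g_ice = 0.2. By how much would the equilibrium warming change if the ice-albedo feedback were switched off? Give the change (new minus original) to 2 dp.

-4.47 K

Original: g = 0.6669, ΔT = 3.97/(1−0.6669) = 11.9183 K.
Without ice-albedo: g' = 0.4669, ΔT' = 3.97/(1−0.4669) = 7.4470 K.
Change = 7.4470 − 11.9183 = -4.47 K.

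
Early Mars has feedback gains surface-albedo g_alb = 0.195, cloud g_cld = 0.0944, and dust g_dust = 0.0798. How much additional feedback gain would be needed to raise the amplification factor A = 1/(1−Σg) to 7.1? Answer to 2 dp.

0.49

Current total gain = 0.3692.
Target gain for A = 7.1: g* = 1 − 1/7.1 = 0.8592.
Additional gain needed = 0.8592 − 0.3692 = 0.49.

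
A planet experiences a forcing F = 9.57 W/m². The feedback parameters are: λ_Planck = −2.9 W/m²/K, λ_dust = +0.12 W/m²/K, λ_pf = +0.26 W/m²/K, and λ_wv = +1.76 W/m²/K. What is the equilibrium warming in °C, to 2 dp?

Net feedback parameter λ = (−2.9) + (+0.12) + (+0.26) + (+1.76) = -0.76 W/m²/K.
ΔT = −F/λ = −9.57/(-0.76) = 12.59 °C.

12.59 °C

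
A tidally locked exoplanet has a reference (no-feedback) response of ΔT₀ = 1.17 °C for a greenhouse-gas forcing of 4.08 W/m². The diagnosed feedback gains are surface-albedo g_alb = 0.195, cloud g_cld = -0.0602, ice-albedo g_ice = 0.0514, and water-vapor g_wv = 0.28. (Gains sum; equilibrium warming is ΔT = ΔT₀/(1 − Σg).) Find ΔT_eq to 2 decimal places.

Total gain g = 0.195 − 0.0602 + 0.0514 + 0.28 = 0.4662.
Amplification A = 1/(1 − 0.4662) = 1.873.
ΔT = 1.17 × 1.873 = 2.19 °C.

2.19 °C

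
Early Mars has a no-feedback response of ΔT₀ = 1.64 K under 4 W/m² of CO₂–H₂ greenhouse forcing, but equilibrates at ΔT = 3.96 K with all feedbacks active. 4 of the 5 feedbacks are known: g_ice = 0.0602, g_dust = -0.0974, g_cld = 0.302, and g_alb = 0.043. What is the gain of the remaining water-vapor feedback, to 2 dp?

0.28

Amplification A = ΔT/ΔT₀ = 3.96/1.64 = 2.415.
Total gain g = 1 − 1/A = 1 − 1/2.415 = 0.5859.
Known gains sum to 0.0602 − 0.0974 + 0.302 + 0.043 = 0.3078.
g_wv = 0.5859 − 0.3078 = 0.28.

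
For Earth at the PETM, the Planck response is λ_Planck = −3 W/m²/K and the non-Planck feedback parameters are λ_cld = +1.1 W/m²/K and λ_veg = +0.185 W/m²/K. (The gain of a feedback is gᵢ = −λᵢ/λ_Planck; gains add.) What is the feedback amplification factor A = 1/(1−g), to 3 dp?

1.749

Convert to gains: g_cld = 1.1/3 = 0.3667; g_veg = 0.185/3 = 0.06167.
Total gain g = 0.42837.
A = 1/(1 − 0.42837) = 1.749.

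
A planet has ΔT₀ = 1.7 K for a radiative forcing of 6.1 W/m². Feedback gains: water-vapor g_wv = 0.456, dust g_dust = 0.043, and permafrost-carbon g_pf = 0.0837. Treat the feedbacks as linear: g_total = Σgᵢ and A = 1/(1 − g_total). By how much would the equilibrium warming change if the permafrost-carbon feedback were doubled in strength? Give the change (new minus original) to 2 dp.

1.02 K

Original: g = 0.5827, ΔT = 1.7/(1−0.5827) = 4.0738 K.
With doubled permafrost-carbon: g' = 0.6664, ΔT' = 1.7/(1−0.6664) = 5.0959 K.
Change = 5.0959 − 4.0738 = 1.02 K.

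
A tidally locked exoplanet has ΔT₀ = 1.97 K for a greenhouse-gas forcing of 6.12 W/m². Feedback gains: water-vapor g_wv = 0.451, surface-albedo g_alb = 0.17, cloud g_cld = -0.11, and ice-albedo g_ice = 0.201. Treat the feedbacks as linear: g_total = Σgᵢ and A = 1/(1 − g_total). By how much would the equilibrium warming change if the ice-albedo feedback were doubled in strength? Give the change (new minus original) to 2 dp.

15.80 K

Original: g = 0.712, ΔT = 1.97/(1−0.712) = 6.8403 K.
With doubled ice-albedo: g' = 0.913, ΔT' = 1.97/(1−0.913) = 22.6437 K.
Change = 22.6437 − 6.8403 = 15.80 K.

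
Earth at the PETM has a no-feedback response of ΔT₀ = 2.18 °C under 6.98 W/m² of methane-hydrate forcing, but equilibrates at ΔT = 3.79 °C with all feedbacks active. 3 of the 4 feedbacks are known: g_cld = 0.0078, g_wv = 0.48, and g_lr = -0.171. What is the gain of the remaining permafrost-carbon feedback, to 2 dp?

Amplification A = ΔT/ΔT₀ = 3.79/2.18 = 1.739.
Total gain g = 1 − 1/A = 1 − 1/1.739 = 0.425.
Known gains sum to 0.0078 + 0.48 − 0.171 = 0.3168.
g_pf = 0.425 − 0.3168 = 0.11.

0.11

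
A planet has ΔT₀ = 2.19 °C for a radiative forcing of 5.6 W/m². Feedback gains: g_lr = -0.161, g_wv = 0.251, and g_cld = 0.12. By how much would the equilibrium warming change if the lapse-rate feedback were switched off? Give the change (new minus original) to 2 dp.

0.71 °C

Original: g = 0.21, ΔT = 2.19/(1−0.21) = 2.7722 °C.
Without lapse-rate: g' = 0.371, ΔT' = 2.19/(1−0.371) = 3.4817 °C.
Change = 3.4817 − 2.7722 = 0.71 °C.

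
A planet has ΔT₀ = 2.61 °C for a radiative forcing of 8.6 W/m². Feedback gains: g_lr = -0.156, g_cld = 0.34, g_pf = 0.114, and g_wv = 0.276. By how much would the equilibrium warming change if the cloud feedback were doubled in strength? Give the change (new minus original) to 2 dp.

24.22 °C

Original: g = 0.574, ΔT = 2.61/(1−0.574) = 6.1268 °C.
With doubled cloud: g' = 0.914, ΔT' = 2.61/(1−0.914) = 30.3488 °C.
Change = 30.3488 − 6.1268 = 24.22 °C.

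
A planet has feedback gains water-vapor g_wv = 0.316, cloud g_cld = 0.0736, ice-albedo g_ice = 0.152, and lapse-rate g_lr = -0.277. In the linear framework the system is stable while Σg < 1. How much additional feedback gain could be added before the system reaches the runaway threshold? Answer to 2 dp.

Current total gain = 0.316 + 0.0736 + 0.152 − 0.277 = 0.2646.
Margin to runaway = 1 − 0.2646 = 0.74.

0.74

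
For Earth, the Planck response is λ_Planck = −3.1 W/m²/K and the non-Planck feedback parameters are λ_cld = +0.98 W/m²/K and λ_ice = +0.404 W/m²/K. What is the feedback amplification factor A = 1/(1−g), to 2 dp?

1.81

Convert to gains: g_cld = 0.98/3.1 = 0.3161; g_ice = 0.404/3.1 = 0.1303.
Total gain g = 0.4464.
A = 1/(1 − 0.4464) = 1.81.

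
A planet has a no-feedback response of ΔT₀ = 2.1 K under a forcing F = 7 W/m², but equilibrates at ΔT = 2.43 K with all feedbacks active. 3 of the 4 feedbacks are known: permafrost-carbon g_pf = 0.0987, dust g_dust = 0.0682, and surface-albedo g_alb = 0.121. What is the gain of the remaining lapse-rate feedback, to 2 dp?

Amplification A = ΔT/ΔT₀ = 2.43/2.1 = 1.157.
Total gain g = 1 − 1/A = 1 − 1/1.157 = 0.1357.
Known gains sum to 0.0987 + 0.0682 + 0.121 = 0.2879.
g_lr = 0.1357 − 0.2879 = -0.15.

-0.15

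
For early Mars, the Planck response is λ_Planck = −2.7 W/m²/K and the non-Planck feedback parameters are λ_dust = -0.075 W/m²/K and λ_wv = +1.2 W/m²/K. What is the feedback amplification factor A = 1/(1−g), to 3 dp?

Convert to gains: g_dust = -0.075/2.7 = -0.02778; g_wv = 1.2/2.7 = 0.4444.
Total gain g = 0.41662.
A = 1/(1 − 0.41662) = 1.714.

1.714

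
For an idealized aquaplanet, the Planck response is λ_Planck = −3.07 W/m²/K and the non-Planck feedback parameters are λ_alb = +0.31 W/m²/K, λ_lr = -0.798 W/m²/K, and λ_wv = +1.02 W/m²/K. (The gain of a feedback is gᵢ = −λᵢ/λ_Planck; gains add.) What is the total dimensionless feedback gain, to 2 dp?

Convert to gains: g_alb = 0.31/3.07 = 0.101; g_lr = -0.798/3.07 = -0.2599; g_wv = 1.02/3.07 = 0.3322.
Total gain g = 0.1733.

0.17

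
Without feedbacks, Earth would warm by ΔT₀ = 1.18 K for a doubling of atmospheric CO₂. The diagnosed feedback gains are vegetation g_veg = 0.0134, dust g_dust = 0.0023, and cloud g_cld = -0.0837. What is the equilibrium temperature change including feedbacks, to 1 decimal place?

1.1 K

Total gain g = 0.0134 + 0.0023 − 0.0837 = -0.068.
Amplification A = 1/(1 + 0.068) = 0.9363.
ΔT = 1.18 × 0.9363 = 1.1 K.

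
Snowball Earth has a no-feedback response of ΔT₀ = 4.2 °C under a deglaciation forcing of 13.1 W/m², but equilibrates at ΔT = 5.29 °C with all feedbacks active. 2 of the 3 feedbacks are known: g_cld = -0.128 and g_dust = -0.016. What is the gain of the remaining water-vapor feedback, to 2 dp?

0.35

Amplification A = ΔT/ΔT₀ = 5.29/4.2 = 1.26.
Total gain g = 1 − 1/A = 1 − 1/1.26 = 0.2063.
Known gains sum to -0.128 − 0.016 = -0.144.
g_wv = 0.2063 + 0.144 = 0.35.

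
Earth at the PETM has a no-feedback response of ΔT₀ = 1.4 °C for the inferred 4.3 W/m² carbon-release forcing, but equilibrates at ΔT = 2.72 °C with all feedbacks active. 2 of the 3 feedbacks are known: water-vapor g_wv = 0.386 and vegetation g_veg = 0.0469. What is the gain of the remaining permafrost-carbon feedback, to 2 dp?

0.05

Amplification A = ΔT/ΔT₀ = 2.72/1.4 = 1.943.
Total gain g = 1 − 1/A = 1 − 1/1.943 = 0.4853.
Known gains sum to 0.386 + 0.0469 = 0.4329.
g_pf = 0.4853 − 0.4329 = 0.05.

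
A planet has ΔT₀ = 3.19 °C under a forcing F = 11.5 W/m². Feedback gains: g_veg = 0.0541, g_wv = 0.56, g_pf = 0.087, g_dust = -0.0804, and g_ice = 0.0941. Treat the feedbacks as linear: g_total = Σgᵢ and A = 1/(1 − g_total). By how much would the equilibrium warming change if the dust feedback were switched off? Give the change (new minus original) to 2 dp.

Original: g = 0.7148, ΔT = 3.19/(1−0.7148) = 11.1851 °C.
Without dust: g' = 0.7952, ΔT' = 3.19/(1−0.7952) = 15.5762 °C.
Change = 15.5762 − 11.1851 = 4.39 °C.

4.39 °C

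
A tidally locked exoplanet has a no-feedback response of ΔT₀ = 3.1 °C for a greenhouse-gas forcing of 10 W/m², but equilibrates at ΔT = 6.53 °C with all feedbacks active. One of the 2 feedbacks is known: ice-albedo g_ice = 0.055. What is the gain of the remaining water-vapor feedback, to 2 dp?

0.47

Amplification A = ΔT/ΔT₀ = 6.53/3.1 = 2.106.
Total gain g = 1 − 1/A = 1 − 1/2.106 = 0.5252.
The known gain is 0.055.
g_wv = 0.5252 − 0.055 = 0.47.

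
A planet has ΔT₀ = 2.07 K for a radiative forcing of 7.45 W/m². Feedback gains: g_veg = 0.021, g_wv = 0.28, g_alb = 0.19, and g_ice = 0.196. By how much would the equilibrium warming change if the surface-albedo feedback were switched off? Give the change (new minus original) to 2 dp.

-2.50 K

Original: g = 0.687, ΔT = 2.07/(1−0.687) = 6.6134 K.
Without surface-albedo: g' = 0.497, ΔT' = 2.07/(1−0.497) = 4.1153 K.
Change = 4.1153 − 6.6134 = -2.50 K.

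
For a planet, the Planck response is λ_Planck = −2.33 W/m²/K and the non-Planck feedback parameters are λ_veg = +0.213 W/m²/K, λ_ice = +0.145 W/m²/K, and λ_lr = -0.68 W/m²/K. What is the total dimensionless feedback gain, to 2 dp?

Convert to gains: g_veg = 0.213/2.33 = 0.09142; g_ice = 0.145/2.33 = 0.06223; g_lr = -0.68/2.33 = -0.2918.
Total gain g = -0.13815.

-0.14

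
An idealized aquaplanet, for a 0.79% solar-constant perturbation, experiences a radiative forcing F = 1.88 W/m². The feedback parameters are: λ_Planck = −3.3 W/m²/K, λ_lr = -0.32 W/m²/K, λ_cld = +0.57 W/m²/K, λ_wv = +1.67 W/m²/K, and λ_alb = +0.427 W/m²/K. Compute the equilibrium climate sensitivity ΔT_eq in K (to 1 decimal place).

Net feedback parameter λ = (−3.3) + (-0.32) + (+0.57) + (+1.67) + (+0.427) = -0.953 W/m²/K.
ΔT = −F/λ = −1.88/(-0.953) = 2.0 K.

2.0 K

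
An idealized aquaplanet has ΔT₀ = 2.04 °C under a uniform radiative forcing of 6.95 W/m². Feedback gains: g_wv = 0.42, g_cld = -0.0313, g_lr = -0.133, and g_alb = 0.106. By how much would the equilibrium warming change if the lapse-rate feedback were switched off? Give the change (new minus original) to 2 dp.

0.84 °C

Original: g = 0.3617, ΔT = 2.04/(1−0.3617) = 3.1960 °C.
Without lapse-rate: g' = 0.4947, ΔT' = 2.04/(1−0.4947) = 4.0372 °C.
Change = 4.0372 − 3.1960 = 0.84 °C.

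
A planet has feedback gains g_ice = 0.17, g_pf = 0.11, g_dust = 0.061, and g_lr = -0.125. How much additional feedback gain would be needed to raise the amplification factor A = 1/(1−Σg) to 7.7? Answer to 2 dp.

Current total gain = 0.216.
Target gain for A = 7.7: g* = 1 − 1/7.7 = 0.8701.
Additional gain needed = 0.8701 − 0.216 = 0.65.

0.65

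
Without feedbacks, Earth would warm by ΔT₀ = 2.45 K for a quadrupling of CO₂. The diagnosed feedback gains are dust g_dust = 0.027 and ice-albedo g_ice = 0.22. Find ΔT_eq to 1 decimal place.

3.3 K

Total gain g = 0.027 + 0.22 = 0.247.
Amplification A = 1/(1 − 0.247) = 1.328.
ΔT = 2.45 × 1.328 = 3.3 K.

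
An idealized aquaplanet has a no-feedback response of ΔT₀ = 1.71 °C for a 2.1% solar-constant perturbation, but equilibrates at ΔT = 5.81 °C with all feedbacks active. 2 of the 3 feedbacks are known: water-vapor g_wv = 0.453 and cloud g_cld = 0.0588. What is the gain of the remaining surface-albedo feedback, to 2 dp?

0.19

Amplification A = ΔT/ΔT₀ = 5.81/1.71 = 3.398.
Total gain g = 1 − 1/A = 1 − 1/3.398 = 0.7057.
Known gains sum to 0.453 + 0.0588 = 0.5118.
g_alb = 0.7057 − 0.5118 = 0.19.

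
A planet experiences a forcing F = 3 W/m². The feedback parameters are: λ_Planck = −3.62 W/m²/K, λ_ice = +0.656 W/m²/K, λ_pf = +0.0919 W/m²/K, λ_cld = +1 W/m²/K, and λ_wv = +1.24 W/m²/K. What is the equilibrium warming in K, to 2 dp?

4.75 K

Net feedback parameter λ = (−3.62) + (+0.656) + (+0.0919) + (+1) + (+1.24) = -0.6321 W/m²/K.
ΔT = −F/λ = −3/(-0.6321) = 4.75 K.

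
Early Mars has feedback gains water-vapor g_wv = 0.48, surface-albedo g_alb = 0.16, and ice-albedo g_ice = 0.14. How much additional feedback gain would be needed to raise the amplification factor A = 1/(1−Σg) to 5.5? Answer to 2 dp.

0.04

Current total gain = 0.78.
Target gain for A = 5.5: g* = 1 − 1/5.5 = 0.8182.
Additional gain needed = 0.8182 − 0.78 = 0.04.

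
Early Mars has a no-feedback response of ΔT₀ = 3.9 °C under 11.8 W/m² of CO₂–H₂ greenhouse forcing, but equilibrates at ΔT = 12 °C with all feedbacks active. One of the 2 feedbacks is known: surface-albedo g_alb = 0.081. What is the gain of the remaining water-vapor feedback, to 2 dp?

Amplification A = ΔT/ΔT₀ = 12/3.9 = 3.077.
Total gain g = 1 − 1/A = 1 − 1/3.077 = 0.675.
The known gain is 0.081.
g_wv = 0.675 − 0.081 = 0.59.

0.59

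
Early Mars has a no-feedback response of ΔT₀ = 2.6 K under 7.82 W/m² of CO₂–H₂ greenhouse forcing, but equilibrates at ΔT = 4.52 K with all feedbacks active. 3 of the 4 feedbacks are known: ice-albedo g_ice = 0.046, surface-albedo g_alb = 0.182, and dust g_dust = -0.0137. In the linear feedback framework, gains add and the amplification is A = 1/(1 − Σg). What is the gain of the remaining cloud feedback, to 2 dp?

0.21

Amplification A = ΔT/ΔT₀ = 4.52/2.6 = 1.738.
Total gain g = 1 − 1/A = 1 − 1/1.738 = 0.4246.
Known gains sum to 0.046 + 0.182 − 0.0137 = 0.2143.
g_cld = 0.4246 − 0.2143 = 0.21.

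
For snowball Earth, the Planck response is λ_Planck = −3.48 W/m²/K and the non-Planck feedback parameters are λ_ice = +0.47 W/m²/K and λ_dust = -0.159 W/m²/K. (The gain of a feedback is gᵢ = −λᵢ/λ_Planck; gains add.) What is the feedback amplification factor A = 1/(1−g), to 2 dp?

1.10

Convert to gains: g_ice = 0.47/3.48 = 0.1351; g_dust = -0.159/3.48 = -0.04569.
Total gain g = 0.08941.
A = 1/(1 − 0.08941) = 1.10.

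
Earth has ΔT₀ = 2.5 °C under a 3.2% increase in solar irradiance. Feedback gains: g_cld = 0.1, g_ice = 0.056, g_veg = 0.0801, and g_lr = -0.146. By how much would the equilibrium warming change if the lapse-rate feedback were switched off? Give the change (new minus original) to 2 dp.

Original: g = 0.0901, ΔT = 2.5/(1−0.0901) = 2.7476 °C.
Without lapse-rate: g' = 0.2361, ΔT' = 2.5/(1−0.2361) = 3.2727 °C.
Change = 3.2727 − 2.7476 = 0.53 °C.

0.53 °C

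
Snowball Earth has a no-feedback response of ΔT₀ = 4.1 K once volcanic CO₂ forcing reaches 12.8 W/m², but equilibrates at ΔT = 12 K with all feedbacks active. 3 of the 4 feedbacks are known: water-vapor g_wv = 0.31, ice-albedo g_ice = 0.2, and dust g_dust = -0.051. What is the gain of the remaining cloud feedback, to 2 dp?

Amplification A = ΔT/ΔT₀ = 12/4.1 = 2.927.
Total gain g = 1 − 1/A = 1 − 1/2.927 = 0.6584.
Known gains sum to 0.31 + 0.2 − 0.051 = 0.459.
g_cld = 0.6584 − 0.459 = 0.20.

0.20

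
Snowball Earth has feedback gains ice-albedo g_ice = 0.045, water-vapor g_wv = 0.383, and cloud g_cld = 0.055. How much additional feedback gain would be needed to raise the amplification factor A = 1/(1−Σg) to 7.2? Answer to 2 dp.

Current total gain = 0.483.
Target gain for A = 7.2: g* = 1 − 1/7.2 = 0.8611.
Additional gain needed = 0.8611 − 0.483 = 0.38.

0.38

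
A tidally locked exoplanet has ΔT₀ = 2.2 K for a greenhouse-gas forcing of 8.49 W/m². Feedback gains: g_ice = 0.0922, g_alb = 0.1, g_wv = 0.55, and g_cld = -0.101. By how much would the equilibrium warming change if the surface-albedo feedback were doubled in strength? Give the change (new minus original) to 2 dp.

Original: g = 0.6412, ΔT = 2.2/(1−0.6412) = 6.1315 K.
With doubled surface-albedo: g' = 0.7412, ΔT' = 2.2/(1−0.7412) = 8.5008 K.
Change = 8.5008 − 6.1315 = 2.37 K.

2.37 K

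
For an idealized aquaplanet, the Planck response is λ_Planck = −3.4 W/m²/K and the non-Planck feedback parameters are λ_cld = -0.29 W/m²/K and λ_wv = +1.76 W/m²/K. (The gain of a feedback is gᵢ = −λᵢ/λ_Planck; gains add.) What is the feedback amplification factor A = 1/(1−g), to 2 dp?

1.76

Convert to gains: g_cld = -0.29/3.4 = -0.08529; g_wv = 1.76/3.4 = 0.5176.
Total gain g = 0.43231.
A = 1/(1 − 0.43231) = 1.76.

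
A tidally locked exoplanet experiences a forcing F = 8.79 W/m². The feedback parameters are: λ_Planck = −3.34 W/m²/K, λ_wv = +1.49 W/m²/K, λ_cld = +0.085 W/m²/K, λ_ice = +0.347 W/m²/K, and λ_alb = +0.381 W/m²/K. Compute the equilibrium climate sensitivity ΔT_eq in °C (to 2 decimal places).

Net feedback parameter λ = (−3.34) + (+1.49) + (+0.085) + (+0.347) + (+0.381) = -1.037 W/m²/K.
ΔT = −F/λ = −8.79/(-1.037) = 8.48 °C.

8.48 °C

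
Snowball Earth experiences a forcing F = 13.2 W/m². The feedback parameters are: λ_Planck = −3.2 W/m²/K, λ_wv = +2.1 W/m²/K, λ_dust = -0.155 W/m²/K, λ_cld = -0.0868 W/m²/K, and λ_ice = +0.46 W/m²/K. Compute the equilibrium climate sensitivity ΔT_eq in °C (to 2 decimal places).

Net feedback parameter λ = (−3.2) + (+2.1) + (-0.155) + (-0.0868) + (+0.46) = -0.8818 W/m²/K.
ΔT = −F/λ = −13.2/(-0.8818) = 14.97 °C.

14.97 °C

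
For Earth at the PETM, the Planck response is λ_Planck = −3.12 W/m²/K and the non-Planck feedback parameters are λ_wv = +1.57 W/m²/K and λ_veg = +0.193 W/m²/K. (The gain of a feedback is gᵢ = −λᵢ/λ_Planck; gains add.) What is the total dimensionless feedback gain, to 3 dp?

Convert to gains: g_wv = 1.57/3.12 = 0.5032; g_veg = 0.193/3.12 = 0.06186.
Total gain g = 0.56506.

0.565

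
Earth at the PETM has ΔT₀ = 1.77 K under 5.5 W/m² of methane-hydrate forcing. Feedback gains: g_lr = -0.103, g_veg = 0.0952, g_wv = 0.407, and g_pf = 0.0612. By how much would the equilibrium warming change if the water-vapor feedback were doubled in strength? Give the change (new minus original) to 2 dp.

Original: g = 0.4604, ΔT = 1.77/(1−0.4604) = 3.2802 K.
With doubled water-vapor: g' = 0.8674, ΔT' = 1.77/(1−0.8674) = 13.3484 K.
Change = 13.3484 − 3.2802 = 10.07 K.

10.07 K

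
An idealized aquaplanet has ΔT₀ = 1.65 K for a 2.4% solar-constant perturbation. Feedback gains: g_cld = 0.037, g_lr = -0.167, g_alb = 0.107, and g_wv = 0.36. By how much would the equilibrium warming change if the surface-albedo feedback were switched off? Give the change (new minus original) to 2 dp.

Original: g = 0.337, ΔT = 1.65/(1−0.337) = 2.4887 K.
Without surface-albedo: g' = 0.23, ΔT' = 1.65/(1−0.23) = 2.1429 K.
Change = 2.1429 − 2.4887 = -0.35 K.

-0.35 K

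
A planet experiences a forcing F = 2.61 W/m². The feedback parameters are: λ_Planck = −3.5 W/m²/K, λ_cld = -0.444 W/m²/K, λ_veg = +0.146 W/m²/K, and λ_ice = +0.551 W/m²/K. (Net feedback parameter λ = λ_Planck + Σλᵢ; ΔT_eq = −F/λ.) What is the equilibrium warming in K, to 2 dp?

0.80 K

Net feedback parameter λ = (−3.5) + (-0.444) + (+0.146) + (+0.551) = -3.247 W/m²/K.
ΔT = −F/λ = −2.61/(-3.247) = 0.80 K.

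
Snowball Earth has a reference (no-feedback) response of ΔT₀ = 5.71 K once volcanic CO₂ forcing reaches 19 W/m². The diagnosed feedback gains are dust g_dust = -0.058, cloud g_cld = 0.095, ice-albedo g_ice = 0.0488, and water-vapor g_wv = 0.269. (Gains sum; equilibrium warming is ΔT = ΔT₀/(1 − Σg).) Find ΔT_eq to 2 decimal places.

8.85 K

Total gain g = -0.058 + 0.095 + 0.0488 + 0.269 = 0.3548.
Amplification A = 1/(1 − 0.3548) = 1.55.
ΔT = 5.71 × 1.55 = 8.85 K.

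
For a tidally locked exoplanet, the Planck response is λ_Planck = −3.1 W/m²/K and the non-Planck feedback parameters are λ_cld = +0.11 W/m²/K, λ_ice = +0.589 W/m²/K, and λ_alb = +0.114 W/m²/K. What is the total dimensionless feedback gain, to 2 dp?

Convert to gains: g_cld = 0.11/3.1 = 0.03548; g_ice = 0.589/3.1 = 0.19; g_alb = 0.114/3.1 = 0.03677.
Total gain g = 0.26225.

0.26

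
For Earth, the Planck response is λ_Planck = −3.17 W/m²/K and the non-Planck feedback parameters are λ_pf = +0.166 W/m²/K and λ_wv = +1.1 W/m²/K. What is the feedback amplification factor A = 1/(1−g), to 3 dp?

1.665

Convert to gains: g_pf = 0.166/3.17 = 0.05237; g_wv = 1.1/3.17 = 0.347.
Total gain g = 0.39937.
A = 1/(1 − 0.39937) = 1.665.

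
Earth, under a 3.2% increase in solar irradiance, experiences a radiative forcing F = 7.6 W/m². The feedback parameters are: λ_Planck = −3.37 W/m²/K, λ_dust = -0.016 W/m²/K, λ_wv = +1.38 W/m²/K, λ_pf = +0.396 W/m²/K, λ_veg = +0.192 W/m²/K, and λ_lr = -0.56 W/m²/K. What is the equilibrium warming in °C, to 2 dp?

Net feedback parameter λ = (−3.37) + (-0.016) + (+1.38) + (+0.396) + (+0.192) + (-0.56) = -1.978 W/m²/K.
ΔT = −F/λ = −7.6/(-1.978) = 3.84 °C.

3.84 °C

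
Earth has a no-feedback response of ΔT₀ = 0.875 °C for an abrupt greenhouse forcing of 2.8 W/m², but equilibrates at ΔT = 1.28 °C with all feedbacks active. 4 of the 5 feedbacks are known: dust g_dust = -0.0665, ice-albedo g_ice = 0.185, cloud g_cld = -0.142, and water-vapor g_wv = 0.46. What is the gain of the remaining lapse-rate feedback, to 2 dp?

Amplification A = ΔT/ΔT₀ = 1.28/0.875 = 1.463.
Total gain g = 1 − 1/A = 1 − 1/1.463 = 0.3165.
Known gains sum to -0.0665 + 0.185 − 0.142 + 0.46 = 0.4365.
g_lr = 0.3165 − 0.4365 = -0.12.

-0.12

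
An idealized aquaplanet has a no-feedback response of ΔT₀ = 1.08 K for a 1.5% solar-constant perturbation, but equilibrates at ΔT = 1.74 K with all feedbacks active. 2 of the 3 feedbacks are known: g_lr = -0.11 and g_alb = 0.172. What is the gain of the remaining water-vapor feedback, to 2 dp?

Amplification A = ΔT/ΔT₀ = 1.74/1.08 = 1.611.
Total gain g = 1 − 1/A = 1 − 1/1.611 = 0.3793.
Known gains sum to -0.11 + 0.172 = 0.062.
g_wv = 0.3793 − 0.062 = 0.32.

0.32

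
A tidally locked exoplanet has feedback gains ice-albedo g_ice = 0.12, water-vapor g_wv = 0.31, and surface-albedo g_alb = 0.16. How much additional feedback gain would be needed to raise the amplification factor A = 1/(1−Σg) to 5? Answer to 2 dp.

0.21

Current total gain = 0.59.
Target gain for A = 5: g* = 1 − 1/5 = 0.8.
Additional gain needed = 0.8 − 0.59 = 0.21.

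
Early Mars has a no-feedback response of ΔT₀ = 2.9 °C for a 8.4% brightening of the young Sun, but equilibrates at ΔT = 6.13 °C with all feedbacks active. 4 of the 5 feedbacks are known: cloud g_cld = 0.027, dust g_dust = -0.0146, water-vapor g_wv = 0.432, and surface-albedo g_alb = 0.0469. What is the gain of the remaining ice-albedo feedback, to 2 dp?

Amplification A = ΔT/ΔT₀ = 6.13/2.9 = 2.114.
Total gain g = 1 − 1/A = 1 − 1/2.114 = 0.527.
Known gains sum to 0.027 − 0.0146 + 0.432 + 0.0469 = 0.4913.
g_ice = 0.527 − 0.4913 = 0.04.

0.04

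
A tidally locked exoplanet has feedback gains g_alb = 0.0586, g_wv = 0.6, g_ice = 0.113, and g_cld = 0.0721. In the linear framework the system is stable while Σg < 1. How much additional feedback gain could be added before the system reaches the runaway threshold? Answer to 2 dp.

Current total gain = 0.0586 + 0.6 + 0.113 + 0.0721 = 0.8437.
Margin to runaway = 1 − 0.8437 = 0.16.

0.16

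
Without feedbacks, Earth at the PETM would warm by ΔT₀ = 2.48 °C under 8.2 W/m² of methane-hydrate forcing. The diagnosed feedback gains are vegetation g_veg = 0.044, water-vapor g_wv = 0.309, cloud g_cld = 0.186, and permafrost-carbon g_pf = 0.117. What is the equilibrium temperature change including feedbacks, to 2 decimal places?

7.21 °C

Total gain g = 0.044 + 0.309 + 0.186 + 0.117 = 0.656.
Amplification A = 1/(1 − 0.656) = 2.907.
ΔT = 2.48 × 2.907 = 7.21 °C.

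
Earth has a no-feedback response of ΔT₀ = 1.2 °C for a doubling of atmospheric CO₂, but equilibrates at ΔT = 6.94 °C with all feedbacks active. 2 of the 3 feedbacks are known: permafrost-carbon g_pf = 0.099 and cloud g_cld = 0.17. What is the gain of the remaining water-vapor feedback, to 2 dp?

Amplification A = ΔT/ΔT₀ = 6.94/1.2 = 5.783.
Total gain g = 1 − 1/A = 1 − 1/5.783 = 0.8271.
Known gains sum to 0.099 + 0.17 = 0.269.
g_wv = 0.8271 − 0.269 = 0.56.

0.56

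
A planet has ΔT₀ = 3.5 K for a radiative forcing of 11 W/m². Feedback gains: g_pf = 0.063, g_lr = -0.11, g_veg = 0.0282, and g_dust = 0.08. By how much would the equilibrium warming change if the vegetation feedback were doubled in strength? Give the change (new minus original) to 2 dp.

Original: g = 0.0612, ΔT = 3.5/(1−0.0612) = 3.7282 K.
With doubled vegetation: g' = 0.0894, ΔT' = 3.5/(1−0.0894) = 3.8436 K.
Change = 3.8436 − 3.7282 = 0.12 K.

0.12 K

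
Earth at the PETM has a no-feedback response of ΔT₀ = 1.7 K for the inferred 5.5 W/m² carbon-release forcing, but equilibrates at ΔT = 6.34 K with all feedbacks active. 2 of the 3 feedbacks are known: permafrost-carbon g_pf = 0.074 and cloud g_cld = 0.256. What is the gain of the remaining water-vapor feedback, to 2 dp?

0.40

Amplification A = ΔT/ΔT₀ = 6.34/1.7 = 3.729.
Total gain g = 1 − 1/A = 1 − 1/3.729 = 0.7318.
Known gains sum to 0.074 + 0.256 = 0.33.
g_wv = 0.7318 − 0.33 = 0.40.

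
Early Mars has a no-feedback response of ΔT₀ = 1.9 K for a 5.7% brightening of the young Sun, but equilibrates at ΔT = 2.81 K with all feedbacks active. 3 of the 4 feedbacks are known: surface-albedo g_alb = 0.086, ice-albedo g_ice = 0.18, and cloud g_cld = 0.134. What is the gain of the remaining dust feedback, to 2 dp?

Amplification A = ΔT/ΔT₀ = 2.81/1.9 = 1.479.
Total gain g = 1 − 1/A = 1 − 1/1.479 = 0.3239.
Known gains sum to 0.086 + 0.18 + 0.134 = 0.4.
g_dust = 0.3239 − 0.4 = -0.08.

-0.08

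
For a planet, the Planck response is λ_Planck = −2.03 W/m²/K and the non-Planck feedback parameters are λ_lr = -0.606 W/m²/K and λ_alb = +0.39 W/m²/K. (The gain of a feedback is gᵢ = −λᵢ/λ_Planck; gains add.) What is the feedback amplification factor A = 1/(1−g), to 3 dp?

Convert to gains: g_lr = -0.606/2.03 = -0.2985; g_alb = 0.39/2.03 = 0.1921.
Total gain g = -0.1064.
A = 1/(1 + 0.1064) = 0.904.

0.904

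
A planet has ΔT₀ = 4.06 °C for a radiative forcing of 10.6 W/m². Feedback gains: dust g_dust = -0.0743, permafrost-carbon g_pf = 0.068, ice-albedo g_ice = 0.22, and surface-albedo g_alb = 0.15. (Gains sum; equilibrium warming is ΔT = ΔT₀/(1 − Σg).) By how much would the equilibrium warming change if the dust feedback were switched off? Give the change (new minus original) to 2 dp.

0.84 °C

Original: g = 0.3637, ΔT = 4.06/(1−0.3637) = 6.3806 °C.
Without dust: g' = 0.438, ΔT' = 4.06/(1−0.438) = 7.2242 °C.
Change = 7.2242 − 6.3806 = 0.84 °C.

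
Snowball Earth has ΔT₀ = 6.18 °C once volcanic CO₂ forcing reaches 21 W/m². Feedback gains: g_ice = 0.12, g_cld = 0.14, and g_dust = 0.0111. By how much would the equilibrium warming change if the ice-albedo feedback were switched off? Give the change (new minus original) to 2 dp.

Original: g = 0.2711, ΔT = 6.18/(1−0.2711) = 8.4785 °C.
Without ice-albedo: g' = 0.1511, ΔT' = 6.18/(1−0.1511) = 7.2800 °C.
Change = 7.2800 − 8.4785 = -1.20 °C.

-1.20 °C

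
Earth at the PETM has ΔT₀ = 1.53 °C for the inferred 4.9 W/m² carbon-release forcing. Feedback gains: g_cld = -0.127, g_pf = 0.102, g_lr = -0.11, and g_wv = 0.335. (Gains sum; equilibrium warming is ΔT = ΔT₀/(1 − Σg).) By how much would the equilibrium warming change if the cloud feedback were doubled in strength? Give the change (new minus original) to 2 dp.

Original: g = 0.2, ΔT = 1.53/(1−0.2) = 1.9125 °C.
With doubled cloud: g' = 0.073, ΔT' = 1.53/(1−0.073) = 1.6505 °C.
Change = 1.6505 − 1.9125 = -0.26 °C.

-0.26 °C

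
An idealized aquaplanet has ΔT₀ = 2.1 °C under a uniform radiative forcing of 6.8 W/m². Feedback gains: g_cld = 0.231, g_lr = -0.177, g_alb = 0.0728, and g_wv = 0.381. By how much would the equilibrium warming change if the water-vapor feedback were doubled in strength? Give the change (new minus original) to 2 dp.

Original: g = 0.5078, ΔT = 2.1/(1−0.5078) = 4.2666 °C.
With doubled water-vapor: g' = 0.8888, ΔT' = 2.1/(1−0.8888) = 18.8849 °C.
Change = 18.8849 − 4.2666 = 14.62 °C.

14.62 °C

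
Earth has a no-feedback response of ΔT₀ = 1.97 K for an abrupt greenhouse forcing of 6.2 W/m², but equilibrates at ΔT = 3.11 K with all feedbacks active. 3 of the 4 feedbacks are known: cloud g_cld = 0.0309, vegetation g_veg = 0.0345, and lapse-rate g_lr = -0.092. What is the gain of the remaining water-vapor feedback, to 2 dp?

0.39

Amplification A = ΔT/ΔT₀ = 3.11/1.97 = 1.579.
Total gain g = 1 − 1/A = 1 − 1/1.579 = 0.3667.
Known gains sum to 0.0309 + 0.0345 − 0.092 = -0.0266.
g_wv = 0.3667 + 0.0266 = 0.39.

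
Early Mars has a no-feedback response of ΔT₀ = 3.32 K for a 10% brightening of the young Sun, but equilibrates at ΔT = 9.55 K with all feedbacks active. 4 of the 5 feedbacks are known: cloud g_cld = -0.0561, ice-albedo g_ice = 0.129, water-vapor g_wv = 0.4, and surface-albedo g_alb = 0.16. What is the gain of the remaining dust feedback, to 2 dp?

0.02

Amplification A = ΔT/ΔT₀ = 9.55/3.32 = 2.877.
Total gain g = 1 − 1/A = 1 − 1/2.877 = 0.6524.
Known gains sum to -0.0561 + 0.129 + 0.4 + 0.16 = 0.6329.
g_dust = 0.6524 − 0.6329 = 0.02.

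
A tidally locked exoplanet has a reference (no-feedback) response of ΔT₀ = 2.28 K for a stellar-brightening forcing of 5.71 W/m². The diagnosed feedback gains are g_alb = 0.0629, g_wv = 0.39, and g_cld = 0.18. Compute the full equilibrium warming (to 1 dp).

6.2 K

Total gain g = 0.0629 + 0.39 + 0.18 = 0.6329.
Amplification A = 1/(1 − 0.6329) = 2.724.
ΔT = 2.28 × 2.724 = 6.2 K.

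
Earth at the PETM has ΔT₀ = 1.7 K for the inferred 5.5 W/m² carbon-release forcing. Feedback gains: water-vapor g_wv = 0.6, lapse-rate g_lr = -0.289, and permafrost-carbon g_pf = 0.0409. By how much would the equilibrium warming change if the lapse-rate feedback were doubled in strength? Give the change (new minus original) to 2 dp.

Original: g = 0.3519, ΔT = 1.7/(1−0.3519) = 2.6231 K.
With doubled lapse-rate: g' = 0.0629, ΔT' = 1.7/(1−0.0629) = 1.8141 K.
Change = 1.8141 − 2.6231 = -0.81 K.

-0.81 K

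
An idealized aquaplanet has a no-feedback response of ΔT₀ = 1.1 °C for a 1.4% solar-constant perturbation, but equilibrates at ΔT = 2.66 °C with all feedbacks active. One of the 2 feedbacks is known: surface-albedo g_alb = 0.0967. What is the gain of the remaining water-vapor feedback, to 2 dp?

Amplification A = ΔT/ΔT₀ = 2.66/1.1 = 2.418.
Total gain g = 1 − 1/A = 1 − 1/2.418 = 0.5864.
The known gain is 0.0967.
g_wv = 0.5864 − 0.0967 = 0.49.

0.49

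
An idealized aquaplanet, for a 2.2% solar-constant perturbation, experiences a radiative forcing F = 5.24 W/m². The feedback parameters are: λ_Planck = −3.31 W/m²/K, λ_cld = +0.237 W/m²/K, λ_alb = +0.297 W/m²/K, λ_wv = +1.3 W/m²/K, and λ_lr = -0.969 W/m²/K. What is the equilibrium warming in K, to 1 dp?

Net feedback parameter λ = (−3.31) + (+0.237) + (+0.297) + (+1.3) + (-0.969) = -2.445 W/m²/K.
ΔT = −F/λ = −5.24/(-2.445) = 2.1 K.

2.1 K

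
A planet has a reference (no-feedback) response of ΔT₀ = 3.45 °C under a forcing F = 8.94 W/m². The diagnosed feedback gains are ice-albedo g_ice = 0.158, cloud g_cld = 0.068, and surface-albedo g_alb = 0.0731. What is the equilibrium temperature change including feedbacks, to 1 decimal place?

Total gain g = 0.158 + 0.068 + 0.0731 = 0.2991.
Amplification A = 1/(1 − 0.2991) = 1.427.
ΔT = 3.45 × 1.427 = 4.9 °C.

4.9 °C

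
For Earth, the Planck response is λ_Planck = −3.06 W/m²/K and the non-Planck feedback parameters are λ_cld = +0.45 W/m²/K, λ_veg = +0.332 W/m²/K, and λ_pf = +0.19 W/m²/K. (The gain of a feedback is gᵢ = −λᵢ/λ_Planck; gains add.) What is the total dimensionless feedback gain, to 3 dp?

Convert to gains: g_cld = 0.45/3.06 = 0.1471; g_veg = 0.332/3.06 = 0.1085; g_pf = 0.19/3.06 = 0.06209.
Total gain g = 0.31769.

0.318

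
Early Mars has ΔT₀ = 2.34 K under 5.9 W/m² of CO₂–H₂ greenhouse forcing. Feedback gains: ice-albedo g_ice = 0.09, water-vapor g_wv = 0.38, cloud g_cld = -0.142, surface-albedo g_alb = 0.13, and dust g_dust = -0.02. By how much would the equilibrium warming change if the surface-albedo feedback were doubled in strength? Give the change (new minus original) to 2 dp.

Original: g = 0.438, ΔT = 2.34/(1−0.438) = 4.1637 K.
With doubled surface-albedo: g' = 0.568, ΔT' = 2.34/(1−0.568) = 5.4167 K.
Change = 5.4167 − 4.1637 = 1.25 K.

1.25 K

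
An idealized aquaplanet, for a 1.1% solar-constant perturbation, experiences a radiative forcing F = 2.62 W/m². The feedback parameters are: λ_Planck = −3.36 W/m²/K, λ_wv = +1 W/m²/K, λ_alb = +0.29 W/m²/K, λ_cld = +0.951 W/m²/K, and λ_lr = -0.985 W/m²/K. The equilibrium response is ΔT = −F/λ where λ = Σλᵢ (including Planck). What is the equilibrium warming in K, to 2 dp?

1.25 K

Net feedback parameter λ = (−3.36) + (+1) + (+0.29) + (+0.951) + (-0.985) = -2.104 W/m²/K.
ΔT = −F/λ = −2.62/(-2.104) = 1.25 K.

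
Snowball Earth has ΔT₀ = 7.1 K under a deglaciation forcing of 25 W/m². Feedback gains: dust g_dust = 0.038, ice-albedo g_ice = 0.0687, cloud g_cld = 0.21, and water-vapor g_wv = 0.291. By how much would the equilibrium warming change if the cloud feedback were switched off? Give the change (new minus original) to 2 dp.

Original: g = 0.6077, ΔT = 7.1/(1−0.6077) = 18.0984 K.
Without cloud: g' = 0.3977, ΔT' = 7.1/(1−0.3977) = 11.7881 K.
Change = 11.7881 − 18.0984 = -6.31 K.

-6.31 K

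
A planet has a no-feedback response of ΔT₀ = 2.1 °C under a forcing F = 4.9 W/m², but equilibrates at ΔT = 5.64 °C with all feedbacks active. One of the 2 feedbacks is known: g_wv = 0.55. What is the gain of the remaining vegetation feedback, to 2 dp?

0.08

Amplification A = ΔT/ΔT₀ = 5.64/2.1 = 2.686.
Total gain g = 1 − 1/A = 1 − 1/2.686 = 0.6277.
The known gain is 0.55.
g_veg = 0.6277 − 0.55 = 0.08.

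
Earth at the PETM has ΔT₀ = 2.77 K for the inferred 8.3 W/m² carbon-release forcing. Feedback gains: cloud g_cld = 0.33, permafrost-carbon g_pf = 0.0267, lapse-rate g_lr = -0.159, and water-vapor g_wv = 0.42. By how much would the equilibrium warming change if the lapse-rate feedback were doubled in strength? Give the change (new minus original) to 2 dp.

-2.13 K

Original: g = 0.6177, ΔT = 2.77/(1−0.6177) = 7.2456 K.
With doubled lapse-rate: g' = 0.4587, ΔT' = 2.77/(1−0.4587) = 5.1173 K.
Change = 5.1173 − 7.2456 = -2.13 K.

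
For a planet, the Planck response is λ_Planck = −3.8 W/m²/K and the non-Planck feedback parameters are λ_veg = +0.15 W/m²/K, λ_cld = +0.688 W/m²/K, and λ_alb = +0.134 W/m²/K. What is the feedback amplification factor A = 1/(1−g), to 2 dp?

1.34

Convert to gains: g_veg = 0.15/3.8 = 0.03947; g_cld = 0.688/3.8 = 0.1811; g_alb = 0.134/3.8 = 0.03526.
Total gain g = 0.25583.
A = 1/(1 − 0.25583) = 1.34.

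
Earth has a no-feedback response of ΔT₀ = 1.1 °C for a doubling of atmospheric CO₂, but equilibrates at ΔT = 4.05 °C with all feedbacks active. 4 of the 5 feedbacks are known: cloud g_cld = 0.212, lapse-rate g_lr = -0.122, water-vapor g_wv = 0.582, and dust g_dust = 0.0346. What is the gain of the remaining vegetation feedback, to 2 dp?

0.02

Amplification A = ΔT/ΔT₀ = 4.05/1.1 = 3.682.
Total gain g = 1 − 1/A = 1 − 1/3.682 = 0.7284.
Known gains sum to 0.212 − 0.122 + 0.582 + 0.0346 = 0.7066.
g_veg = 0.7284 − 0.7066 = 0.02.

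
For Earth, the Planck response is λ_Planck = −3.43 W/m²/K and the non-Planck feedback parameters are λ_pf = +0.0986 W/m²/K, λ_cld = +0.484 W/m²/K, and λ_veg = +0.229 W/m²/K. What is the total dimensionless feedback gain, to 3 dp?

0.237

Convert to gains: g_pf = 0.0986/3.43 = 0.02875; g_cld = 0.484/3.43 = 0.1411; g_veg = 0.229/3.43 = 0.06676.
Total gain g = 0.23661.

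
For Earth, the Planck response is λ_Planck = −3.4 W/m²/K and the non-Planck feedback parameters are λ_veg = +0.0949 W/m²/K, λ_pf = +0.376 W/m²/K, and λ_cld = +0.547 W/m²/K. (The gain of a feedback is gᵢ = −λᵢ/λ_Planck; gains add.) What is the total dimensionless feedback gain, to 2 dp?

Convert to gains: g_veg = 0.0949/3.4 = 0.02791; g_pf = 0.376/3.4 = 0.1106; g_cld = 0.547/3.4 = 0.1609.
Total gain g = 0.29941.

0.30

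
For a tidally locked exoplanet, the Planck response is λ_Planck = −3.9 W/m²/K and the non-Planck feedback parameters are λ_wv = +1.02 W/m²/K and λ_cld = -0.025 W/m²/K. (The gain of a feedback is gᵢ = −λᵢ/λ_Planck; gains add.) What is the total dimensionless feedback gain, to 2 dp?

0.26

Convert to gains: g_wv = 1.02/3.9 = 0.2615; g_cld = -0.025/3.9 = -0.00641.
Total gain g = 0.25509.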